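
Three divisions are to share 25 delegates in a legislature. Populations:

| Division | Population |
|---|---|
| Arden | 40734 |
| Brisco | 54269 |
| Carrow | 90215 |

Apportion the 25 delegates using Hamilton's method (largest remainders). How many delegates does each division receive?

Arden 6, Brisco 7, Carrow 12

Standard divisor: 185218 ÷ 25 ≈ 7408.72.
Standard quotas: Arden 5.4981, Brisco 7.3250, Carrow 12.1769.
Lower quotas: Arden 5, Brisco 7, Carrow 12 (sum 24, leaving 1 seat).
Remainders in descending order: Arden 0.4981, Brisco 0.3250, Carrow 0.1769.
Largest remainder: Arden receives the extra seat.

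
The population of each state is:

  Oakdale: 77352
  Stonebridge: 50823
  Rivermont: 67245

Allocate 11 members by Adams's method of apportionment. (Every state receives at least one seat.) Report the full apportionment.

Standard divisor 195420/11 ≈ 17765.455; standard quotas: Oakdale 4.354, Stonebridge 2.861, Rivermont 3.785.
Rounding up gives 5, 3, 4 = 12 seats, so the divisor must be adjusted.
With modified divisor 20900: modified quotas Oakdale 3.701, Stonebridge 2.432, Rivermont 3.217.
Rounding up: Oakdale 4, Stonebridge 3, Rivermont 4 (total 11).

Oakdale: 4, Stonebridge: 3, Rivermont: 4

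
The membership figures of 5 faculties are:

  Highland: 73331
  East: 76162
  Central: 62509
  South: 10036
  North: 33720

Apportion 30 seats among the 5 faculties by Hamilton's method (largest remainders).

Highland=9, East=9, Central=7, South=1, North=4

The standard divisor is 255758/30 ≈ 8525.267.
Standard quotas: Highland 8.6016, East 8.9337, Central 7.3322, South 1.1772, North 3.9553.
Lower quotas: Highland 8, East 8, Central 7, South 1, North 3 (sum 27, leaving 3 seats).
Remainders in descending order: North 0.9553, East 0.9337, Highland 0.6016, Central 0.3322, South 0.1772.
The surplus seats go to North, East, Highland.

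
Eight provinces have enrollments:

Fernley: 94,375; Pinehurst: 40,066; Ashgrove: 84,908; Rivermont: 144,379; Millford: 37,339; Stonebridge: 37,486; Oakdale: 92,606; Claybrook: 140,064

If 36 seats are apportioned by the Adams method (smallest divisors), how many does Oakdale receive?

Standard divisor 671223/36 ≈ 18645.083; standard quotas: Fernley 5.062, Pinehurst 2.149, Ashgrove 4.554, Rivermont 7.744, Millford 2.003, Stonebridge 2.011, Oakdale 4.967, Claybrook 7.512.
Rounding up gives 6, 3, 5, 8, 3, 3, 5, 8 = 41 seats, so the divisor must be adjusted.
With modified divisor 20300: modified quotas Fernley 4.649, Pinehurst 1.974, Ashgrove 4.183, Rivermont 7.112, Millford 1.839, Stonebridge 1.847, Oakdale 4.562, Claybrook 6.900.
Rounding up: Fernley 5, Pinehurst 2, Ashgrove 5, Rivermont 8, Millford 2, Stonebridge 2, Oakdale 5, Claybrook 7 (total 36).
Oakdale receives 5.

5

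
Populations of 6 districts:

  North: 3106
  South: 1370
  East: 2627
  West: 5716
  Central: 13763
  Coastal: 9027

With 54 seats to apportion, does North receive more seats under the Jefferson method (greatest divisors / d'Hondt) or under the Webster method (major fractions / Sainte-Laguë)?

Webster

Jefferson: North 4, South 2, East 4, West 9, Central 21, Coastal 14.
Webster: North 5, South 2, East 4, West 9, Central 21, Coastal 13.
North gets 4 under Jefferson and 5 under Webster.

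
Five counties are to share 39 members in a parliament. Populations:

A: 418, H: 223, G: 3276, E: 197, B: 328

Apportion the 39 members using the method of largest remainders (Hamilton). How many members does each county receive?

Total 4442; standard divisor 4442/39 ≈ 113.897.
Standard quotas: A 3.670, H 1.958, G 28.763, E 1.730, B 2.880.
Lower quotas: A 3, H 1, G 28, E 1, B 2 (sum 35, leaving 4 seats).
Remainders in descending order: H 0.958, B 0.880, G 0.763, E 0.730, A 0.670.
The surplus seats go to H, B, G, E.

A 3; H 2; G 29; E 2; B 3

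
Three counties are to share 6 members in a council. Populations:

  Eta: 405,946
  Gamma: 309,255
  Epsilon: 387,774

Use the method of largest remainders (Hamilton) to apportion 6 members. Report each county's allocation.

Eta: 2, Gamma: 2, Epsilon: 2

Total 1102975; standard divisor 1102975/6 ≈ 183829.167.
Standard quotas: Eta 2.2083, Gamma 1.6823, Epsilon 2.1094.
Lower quotas: Eta 2, Gamma 1, Epsilon 2 (sum 5, leaving 1 seat).
Remainders in descending order: Gamma 0.6823, Eta 0.2083, Epsilon 0.1094.
The surplus seat goes to Gamma.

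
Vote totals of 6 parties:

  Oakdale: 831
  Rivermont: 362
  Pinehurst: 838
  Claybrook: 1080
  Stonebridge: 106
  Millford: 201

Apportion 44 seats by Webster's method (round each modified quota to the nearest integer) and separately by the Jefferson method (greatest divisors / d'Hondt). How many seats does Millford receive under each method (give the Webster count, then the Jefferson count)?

3 and 2

Webster: Oakdale 10, Rivermont 5, Pinehurst 11, Claybrook 14, Stonebridge 1, Millford 3.
Jefferson: Oakdale 11, Rivermont 5, Pinehurst 11, Claybrook 14, Stonebridge 1, Millford 2.
Millford gets 3 under Webster and 2 under Jefferson.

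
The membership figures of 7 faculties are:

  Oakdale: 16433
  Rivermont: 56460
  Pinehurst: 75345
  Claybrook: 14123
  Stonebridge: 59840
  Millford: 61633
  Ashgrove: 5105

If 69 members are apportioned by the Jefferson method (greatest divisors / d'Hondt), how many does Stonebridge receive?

14

Standard divisor 288939/69 ≈ 4187.522; standard quotas: Oakdale 3.924, Rivermont 13.483, Pinehurst 17.993, Claybrook 3.373, Stonebridge 14.290, Millford 14.718, Ashgrove 1.219.
Rounding down gives 3, 13, 17, 3, 14, 14, 1 = 65 seats, so the divisor must be adjusted.
With modified divisor 4000: modified quotas Oakdale 4.108, Rivermont 14.115, Pinehurst 18.836, Claybrook 3.531, Stonebridge 14.960, Millford 15.408, Ashgrove 1.276.
Rounding down: Oakdale 4, Rivermont 14, Pinehurst 18, Claybrook 3, Stonebridge 14, Millford 15, Ashgrove 1 (total 69).
Stonebridge receives 14.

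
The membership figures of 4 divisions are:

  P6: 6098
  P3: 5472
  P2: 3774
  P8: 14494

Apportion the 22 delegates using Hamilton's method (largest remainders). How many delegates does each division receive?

P6 4; P3 4; P2 3; P8 11

Standard divisor: 29838 ÷ 22 ≈ 1356.273.
Standard quotas: P6 4.4961, P3 4.0346, P2 2.7826, P8 10.6866.
Lower quotas: P6 4, P3 4, P2 2, P8 10 (sum 20, leaving 2 seats).
Remainders in descending order: P2 0.7826, P8 0.6866, P6 0.4961, P3 0.0346.
The surplus seats go to P2, P8.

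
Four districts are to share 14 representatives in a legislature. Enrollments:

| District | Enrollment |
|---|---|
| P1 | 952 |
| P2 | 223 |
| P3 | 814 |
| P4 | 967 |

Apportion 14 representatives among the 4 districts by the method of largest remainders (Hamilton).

P1: 4, P2: 1, P3: 4, P4: 5

Standard divisor: 2956 ÷ 14 ≈ 211.143.
Standard quotas: P1 4.509, P2 1.056, P3 3.855, P4 4.580.
Lower quotas: P1 4, P2 1, P3 3, P4 4 (sum 12, leaving 2 seats).
Remainders in descending order: P3 0.855, P4 0.580, P1 0.509, P2 0.056.
Largest remainders: P3, P4 receive the extra seats.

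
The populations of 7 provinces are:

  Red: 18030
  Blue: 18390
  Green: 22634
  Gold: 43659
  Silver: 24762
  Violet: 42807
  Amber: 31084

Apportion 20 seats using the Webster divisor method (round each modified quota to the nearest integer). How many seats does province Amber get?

3

Standard divisor 201366/20 ≈ 10068.3; standard quotas: Red 1.791, Blue 1.827, Green 2.248, Gold 4.336, Silver 2.459, Violet 4.252, Amber 3.087.
Rounding to the nearest integer gives 2, 2, 2, 4, 2, 4, 3 = 19 seats, so the divisor must be adjusted.
With modified divisor 9800: modified quotas Red 1.840, Blue 1.877, Green 2.310, Gold 4.455, Silver 2.527, Violet 4.368, Amber 3.172.
Rounding to the nearest integer: Red 2, Blue 2, Green 2, Gold 4, Silver 3, Violet 4, Amber 3 (total 20).
Amber receives 3.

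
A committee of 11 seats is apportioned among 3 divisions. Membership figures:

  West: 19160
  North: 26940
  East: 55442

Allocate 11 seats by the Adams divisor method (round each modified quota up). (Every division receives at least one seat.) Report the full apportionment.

West 2, North 3, East 6

Standard divisor 101542/11 ≈ 9231.091; standard quotas: West 2.076, North 2.918, East 6.006.
Rounding up gives 3, 3, 7 = 13 seats, so the divisor must be adjusted.
With modified divisor 10300: modified quotas West 1.860, North 2.616, East 5.383.
Rounding up: West 2, North 3, East 6 (total 11).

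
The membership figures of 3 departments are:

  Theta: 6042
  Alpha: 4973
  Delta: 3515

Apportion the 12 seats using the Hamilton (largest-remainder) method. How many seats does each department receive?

Theta: 5, Alpha: 4, Delta: 3

Total 14530; standard divisor 14530/12 ≈ 1210.833.
Standard quotas: Theta 4.9900, Alpha 4.1071, Delta 2.9030.
Lower quotas: Theta 4, Alpha 4, Delta 2 (sum 10, leaving 2 seats).
Remainders in descending order: Theta 0.9900, Delta 0.9030, Alpha 0.1071.
Largest remainders: Theta, Delta receive the extra seats.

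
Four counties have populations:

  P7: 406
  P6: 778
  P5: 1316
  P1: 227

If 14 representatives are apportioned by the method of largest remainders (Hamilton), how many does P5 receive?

Total 2727; standard divisor 2727/14 ≈ 194.786.
Standard quotas: P7 2.084, P6 3.994, P5 6.756, P1 1.165.
Lower quotas: P7 2, P6 3, P5 6, P1 1 (sum 12, leaving 2 seats).
Remainders in descending order: P6 0.994, P5 0.756, P1 0.165, P7 0.084.
Largest remainders: P6, P5 receive the extra seats.
P5 receives 7.

7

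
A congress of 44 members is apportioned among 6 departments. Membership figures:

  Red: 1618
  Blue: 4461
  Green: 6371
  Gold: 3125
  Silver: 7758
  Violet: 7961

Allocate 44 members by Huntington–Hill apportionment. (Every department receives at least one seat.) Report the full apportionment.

With divisor 696: modified quotas Red 2.325, Blue 6.409, Green 9.154, Gold 4.490, Silver 11.147, Violet 11.438.
Geometric-mean thresholds: Red √(2·3)=2.449, Blue √(6·7)=6.481, Green √(9·10)=9.487, Gold √(4·5)=4.472, Silver √(11·12)=11.489, Violet √(11·12)=11.489.
Each quota rounded against its threshold gives Red 2, Blue 6, Green 9, Gold 5, Silver 11, Violet 11 (total 44).

Red=2; Blue=6; Green=9; Gold=5; Silver=11; Violet=11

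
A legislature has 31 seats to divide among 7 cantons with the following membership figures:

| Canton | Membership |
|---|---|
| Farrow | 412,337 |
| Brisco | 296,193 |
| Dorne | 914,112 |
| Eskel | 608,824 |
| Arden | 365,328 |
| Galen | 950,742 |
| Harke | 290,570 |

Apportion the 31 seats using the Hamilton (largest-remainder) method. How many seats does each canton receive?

Total 3838106; standard divisor 3838106/31 ≈ 123809.871.
Standard quotas: Farrow 3.3304, Brisco 2.3923, Dorne 7.3832, Eskel 4.9174, Arden 2.9507, Galen 7.6790, Harke 2.3469.
Lower quotas: Farrow 3, Brisco 2, Dorne 7, Eskel 4, Arden 2, Galen 7, Harke 2 (sum 27, leaving 4 seats).
Remainders in descending order: Arden 0.9507, Eskel 0.9174, Galen 0.6790, Brisco 0.3923, Dorne 0.3832, Harke 0.3469, Farrow 0.3304.
Largest remainders: Arden, Eskel, Galen, Brisco receive the extra seats.

Farrow 3, Brisco 3, Dorne 7, Eskel 5, Arden 3, Galen 8, Harke 2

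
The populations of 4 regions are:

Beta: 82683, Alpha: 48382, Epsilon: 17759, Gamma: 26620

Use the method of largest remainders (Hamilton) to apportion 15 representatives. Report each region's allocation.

The standard divisor is 175444/15 ≈ 11696.267.
Standard quotas: Beta 7.0692, Alpha 4.1365, Epsilon 1.5183, Gamma 2.2759.
Lower quotas: Beta 7, Alpha 4, Epsilon 1, Gamma 2 (sum 14, leaving 1 seat).
Remainders in descending order: Epsilon 0.5183, Gamma 0.2759, Alpha 0.1365, Beta 0.0692.
The surplus seat goes to Epsilon.

Beta 7, Alpha 4, Epsilon 2, Gamma 2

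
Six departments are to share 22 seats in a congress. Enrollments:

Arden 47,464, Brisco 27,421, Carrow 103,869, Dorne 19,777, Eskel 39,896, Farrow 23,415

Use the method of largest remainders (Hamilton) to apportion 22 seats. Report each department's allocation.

Arden: 4; Brisco: 2; Carrow: 9; Dorne: 2; Eskel: 3; Farrow: 2

Total 261842; standard divisor 261842/22 ≈ 11901.909.
Standard quotas: Arden 3.9879, Brisco 2.3039, Carrow 8.7271, Dorne 1.6617, Eskel 3.3521, Farrow 1.9673.
Lower quotas: Arden 3, Brisco 2, Carrow 8, Dorne 1, Eskel 3, Farrow 1 (sum 18, leaving 4 seats).
Remainders in descending order: Arden 0.9879, Farrow 0.9673, Carrow 0.7271, Dorne 0.6617, Eskel 0.3521, Brisco 0.3039.
The surplus seats go to Arden, Farrow, Carrow, Dorne.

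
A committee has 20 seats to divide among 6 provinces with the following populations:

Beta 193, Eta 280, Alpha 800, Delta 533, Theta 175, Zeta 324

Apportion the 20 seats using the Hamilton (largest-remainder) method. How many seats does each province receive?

Beta 2, Eta 2, Alpha 7, Delta 5, Theta 1, Zeta 3

Total 2305; standard divisor 2305/20 ≈ 115.25.
Standard quotas: Beta 1.675, Eta 2.430, Alpha 6.941, Delta 4.625, Theta 1.518, Zeta 2.811.
Lower quotas: Beta 1, Eta 2, Alpha 6, Delta 4, Theta 1, Zeta 2 (sum 16, leaving 4 seats).
Remainders in descending order: Alpha 0.941, Zeta 0.811, Beta 0.675, Delta 0.625, Theta 0.518, Eta 0.430.
The surplus seats go to Alpha, Zeta, Beta, Delta.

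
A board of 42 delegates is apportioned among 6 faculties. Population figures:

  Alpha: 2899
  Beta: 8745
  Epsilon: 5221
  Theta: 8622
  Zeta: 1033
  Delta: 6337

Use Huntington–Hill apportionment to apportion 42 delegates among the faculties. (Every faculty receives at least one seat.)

With divisor 783: modified quotas Alpha 3.702, Beta 11.169, Epsilon 6.668, Theta 11.011, Zeta 1.319, Delta 8.093.
Geometric-mean thresholds: Alpha √(3·4)=3.464, Beta √(11·12)=11.489, Epsilon √(6·7)=6.481, Theta √(11·12)=11.489, Zeta √(1·2)=1.414, Delta √(8·9)=8.485.
Each quota rounded against its threshold gives Alpha 4, Beta 11, Epsilon 7, Theta 11, Zeta 1, Delta 8 (total 42).

Alpha 4, Beta 11, Epsilon 7, Theta 11, Zeta 1, Delta 8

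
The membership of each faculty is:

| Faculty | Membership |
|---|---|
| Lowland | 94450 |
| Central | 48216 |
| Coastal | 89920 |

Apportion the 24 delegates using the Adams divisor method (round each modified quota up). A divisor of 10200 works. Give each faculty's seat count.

With modified divisor 10200: modified quotas Lowland 9.260, Central 4.727, Coastal 8.816.
Rounding up: Lowland 10, Central 5, Coastal 9 (total 24).

Lowland 10; Central 5; Coastal 9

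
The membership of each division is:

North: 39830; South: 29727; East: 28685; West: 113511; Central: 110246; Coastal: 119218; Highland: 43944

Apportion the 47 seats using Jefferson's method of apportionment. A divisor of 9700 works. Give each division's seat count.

North=4, South=3, East=2, West=11, Central=11, Coastal=12, Highland=4

With modified divisor 9700: modified quotas North 4.106, South 3.065, East 2.957, West 11.702, Central 11.366, Coastal 12.291, Highland 4.530.
Rounding down: North 4, South 3, East 2, West 11, Central 11, Coastal 12, Highland 4 (total 47).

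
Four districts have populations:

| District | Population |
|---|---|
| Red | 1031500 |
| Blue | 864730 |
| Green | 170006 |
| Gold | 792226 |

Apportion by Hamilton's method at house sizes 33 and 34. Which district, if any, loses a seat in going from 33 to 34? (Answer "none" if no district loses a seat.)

none

At 33 seats: Red 12, Blue 10, Green 2, Gold 9.
At 34 seats: Red 12, Blue 10, Green 2, Gold 10.
No district's allocation decreased.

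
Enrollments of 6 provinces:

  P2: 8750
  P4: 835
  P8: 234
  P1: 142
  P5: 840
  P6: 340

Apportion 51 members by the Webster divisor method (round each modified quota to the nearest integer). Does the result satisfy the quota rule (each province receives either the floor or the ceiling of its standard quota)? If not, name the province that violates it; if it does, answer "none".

P2

Standard quotas: P2 40.055, P4 3.822, P8 1.071, P1 0.650, P5 3.845, P6 1.556.
Webster allocation: P2 39, P4 4, P8 1, P1 1, P5 4, P6 2.
P2 has quota 40.055 (lower 40, upper 41) but receives 39 — outside the quota interval.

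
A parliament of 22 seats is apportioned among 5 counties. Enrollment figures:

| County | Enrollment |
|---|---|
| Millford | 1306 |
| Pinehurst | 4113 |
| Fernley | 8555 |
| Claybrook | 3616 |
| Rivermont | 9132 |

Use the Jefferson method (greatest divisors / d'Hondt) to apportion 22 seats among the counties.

Standard divisor 26722/22 ≈ 1214.636; standard quotas: Millford 1.075, Pinehurst 3.386, Fernley 7.043, Claybrook 2.977, Rivermont 7.518.
Rounding down gives 1, 3, 7, 2, 7 = 20 seats, so the divisor must be adjusted.
With modified divisor 1100: modified quotas Millford 1.187, Pinehurst 3.739, Fernley 7.777, Claybrook 3.287, Rivermont 8.302.
Rounding down: Millford 1, Pinehurst 3, Fernley 7, Claybrook 3, Rivermont 8 (total 22).

Millford: 1; Pinehurst: 3; Fernley: 7; Claybrook: 3; Rivermont: 8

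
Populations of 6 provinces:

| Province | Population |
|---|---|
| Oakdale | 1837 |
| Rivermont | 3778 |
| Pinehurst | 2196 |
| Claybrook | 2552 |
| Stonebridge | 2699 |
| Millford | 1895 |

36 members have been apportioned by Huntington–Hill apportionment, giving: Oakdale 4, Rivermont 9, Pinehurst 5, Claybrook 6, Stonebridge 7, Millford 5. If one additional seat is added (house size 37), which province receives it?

Priority for the next seat is population ÷ (√(s·(s+1))).
Priorities: Oakdale 410.766, Rivermont 398.236, Pinehurst 400.933, Claybrook 393.782, Stonebridge 360.669, Millford 345.978.
Highest priority: Oakdale.

Oakdale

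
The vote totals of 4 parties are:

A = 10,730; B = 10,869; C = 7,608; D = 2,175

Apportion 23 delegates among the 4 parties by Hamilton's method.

A 8, B 8, C 5, D 2

Total 31382; standard divisor 31382/23 ≈ 1364.435.
Standard quotas: A 7.8641, B 7.9659, C 5.5759, D 1.5941.
Lower quotas: A 7, B 7, C 5, D 1 (sum 20, leaving 3 seats).
Remainders in descending order: B 0.9659, A 0.8641, D 0.5941, C 0.5759.
Largest remainders: B, A, D receive the extra seats.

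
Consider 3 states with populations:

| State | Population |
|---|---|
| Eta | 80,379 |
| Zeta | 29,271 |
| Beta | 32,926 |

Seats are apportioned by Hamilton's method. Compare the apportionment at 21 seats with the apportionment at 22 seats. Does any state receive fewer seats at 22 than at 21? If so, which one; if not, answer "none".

none

At 21 seats: Eta 12, Zeta 4, Beta 5.
At 22 seats: Eta 12, Zeta 5, Beta 5.
No state's allocation decreased.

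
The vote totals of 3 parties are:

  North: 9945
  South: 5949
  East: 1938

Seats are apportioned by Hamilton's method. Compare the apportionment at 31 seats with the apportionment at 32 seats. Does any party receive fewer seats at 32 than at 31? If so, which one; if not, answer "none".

East

At 31 seats: North 17, South 10, East 4.
At 32 seats: North 18, South 11, East 3.
East drops from 4 to 3.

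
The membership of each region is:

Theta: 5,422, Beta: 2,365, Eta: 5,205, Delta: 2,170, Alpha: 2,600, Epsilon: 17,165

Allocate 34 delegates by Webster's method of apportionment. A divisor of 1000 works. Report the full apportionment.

Theta=5, Beta=2, Eta=5, Delta=2, Alpha=3, Epsilon=17

With modified divisor 1000: modified quotas Theta 5.422, Beta 2.365, Eta 5.205, Delta 2.170, Alpha 2.600, Epsilon 17.165.
Rounding to the nearest integer: Theta 5, Beta 2, Eta 5, Delta 2, Alpha 3, Epsilon 17 (total 34).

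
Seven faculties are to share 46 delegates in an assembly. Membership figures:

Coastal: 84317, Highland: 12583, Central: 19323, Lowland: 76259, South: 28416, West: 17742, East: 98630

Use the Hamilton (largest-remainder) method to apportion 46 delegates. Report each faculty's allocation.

Coastal=12, Highland=2, Central=3, Lowland=10, South=4, West=2, East=13

Standard divisor: 337270 ÷ 46 ≈ 7331.957.
Standard quotas: Coastal 11.4999, Highland 1.7162, Central 2.6354, Lowland 10.4009, South 3.8756, West 2.4198, East 13.4521.
Lower quotas: Coastal 11, Highland 1, Central 2, Lowland 10, South 3, West 2, East 13 (sum 42, leaving 4 seats).
Remainders in descending order: South 0.8756, Highland 0.7162, Central 0.6354, Coastal 0.4999, East 0.4521, West 0.4198, Lowland 0.4009.
Largest remainders: South, Highland, Central, Coastal receive the extra seats.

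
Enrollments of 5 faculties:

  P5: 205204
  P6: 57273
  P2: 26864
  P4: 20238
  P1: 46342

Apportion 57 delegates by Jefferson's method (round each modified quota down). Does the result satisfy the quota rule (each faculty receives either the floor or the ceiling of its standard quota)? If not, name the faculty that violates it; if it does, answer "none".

Standard quotas: P5 32.863, P6 9.172, P2 4.302, P4 3.241, P1 7.422.
Jefferson allocation: P5 34, P6 9, P2 4, P4 3, P1 7.
P5 has quota 32.863 (lower 32, upper 33) but receives 34 — outside the quota interval.

P5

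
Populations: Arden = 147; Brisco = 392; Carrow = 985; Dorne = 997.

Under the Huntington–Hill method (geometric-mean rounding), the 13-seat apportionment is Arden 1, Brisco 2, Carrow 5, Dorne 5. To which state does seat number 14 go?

Dorne

Priority for the next seat is population ÷ (√(s·(s+1))).
Priorities: Arden 103.945, Brisco 160.033, Carrow 179.836, Dorne 182.026.
Highest priority: Dorne.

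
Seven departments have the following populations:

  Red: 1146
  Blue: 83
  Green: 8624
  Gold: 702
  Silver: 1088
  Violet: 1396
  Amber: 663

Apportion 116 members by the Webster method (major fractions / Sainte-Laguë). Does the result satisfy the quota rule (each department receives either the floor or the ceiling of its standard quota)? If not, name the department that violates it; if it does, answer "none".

Green

Standard quotas: Red 9.702, Blue 0.703, Green 73.010, Gold 5.943, Silver 9.211, Violet 11.818, Amber 5.613.
Webster allocation: Red 10, Blue 1, Green 72, Gold 6, Silver 9, Violet 12, Amber 6.
Green has quota 73.010 (lower 73, upper 74) but receives 72 — outside the quota interval.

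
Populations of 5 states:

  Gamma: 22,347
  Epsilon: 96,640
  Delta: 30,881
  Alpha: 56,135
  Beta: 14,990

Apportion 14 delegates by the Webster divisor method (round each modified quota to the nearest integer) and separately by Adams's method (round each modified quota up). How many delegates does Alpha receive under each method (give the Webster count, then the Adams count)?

Webster: Gamma 1, Epsilon 6, Delta 2, Alpha 4, Beta 1.
Adams: Gamma 2, Epsilon 6, Delta 2, Alpha 3, Beta 1.
Alpha gets 4 under Webster and 3 under Adams.

4 and 3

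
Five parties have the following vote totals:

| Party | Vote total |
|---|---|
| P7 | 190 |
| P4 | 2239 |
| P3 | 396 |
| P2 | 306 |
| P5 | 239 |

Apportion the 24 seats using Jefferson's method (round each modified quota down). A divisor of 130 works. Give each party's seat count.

P7 1; P4 17; P3 3; P2 2; P5 1

With modified divisor 130: modified quotas P7 1.462, P4 17.223, P3 3.046, P2 2.354, P5 1.838.
Rounding down: P7 1, P4 17, P3 3, P2 2, P5 1 (total 24).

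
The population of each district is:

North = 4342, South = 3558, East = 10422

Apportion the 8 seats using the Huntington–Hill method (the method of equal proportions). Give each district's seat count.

North: 2, South: 2, East: 4

With divisor 2423: modified quotas North 1.792, South 1.468, East 4.301.
Geometric-mean thresholds: North √(1·2)=1.414, South √(1·2)=1.414, East √(4·5)=4.472.
Each quota rounded against its threshold gives North 2, South 2, East 4 (total 8).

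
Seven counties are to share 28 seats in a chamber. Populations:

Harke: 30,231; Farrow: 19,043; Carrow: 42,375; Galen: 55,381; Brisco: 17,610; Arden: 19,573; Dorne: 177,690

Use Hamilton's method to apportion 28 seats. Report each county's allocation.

The standard divisor is 361903/28 ≈ 12925.107.
Standard quotas: Harke 2.3389, Farrow 1.4733, Carrow 3.2785, Galen 4.2848, Brisco 1.3625, Arden 1.5143, Dorne 13.7477.
Lower quotas: Harke 2, Farrow 1, Carrow 3, Galen 4, Brisco 1, Arden 1, Dorne 13 (sum 25, leaving 3 seats).
Remainders in descending order: Dorne 0.7477, Arden 0.5143, Farrow 0.4733, Brisco 0.3625, Harke 0.3389, Galen 0.2848, Carrow 0.2785.
The surplus seats go to Dorne, Arden, Farrow.

Harke 2, Farrow 2, Carrow 3, Galen 4, Brisco 1, Arden 2, Dorne 14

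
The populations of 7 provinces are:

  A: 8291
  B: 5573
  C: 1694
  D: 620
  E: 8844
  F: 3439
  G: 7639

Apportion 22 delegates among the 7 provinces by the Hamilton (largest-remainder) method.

Total 36100; standard divisor 36100/22 ≈ 1640.909.
Standard quotas: A 5.0527, B 3.3963, C 1.0324, D 0.3778, E 5.3897, F 2.0958, G 4.6553.
Lower quotas: A 5, B 3, C 1, D 0, E 5, F 2, G 4 (sum 20, leaving 2 seats).
Remainders in descending order: G 0.6553, B 0.3963, E 0.3897, D 0.3778, F 0.0958, A 0.0527, C 0.0324.
Largest remainders: G, B receive the extra seats.

A=5, B=4, C=1, D=0, E=5, F=2, G=5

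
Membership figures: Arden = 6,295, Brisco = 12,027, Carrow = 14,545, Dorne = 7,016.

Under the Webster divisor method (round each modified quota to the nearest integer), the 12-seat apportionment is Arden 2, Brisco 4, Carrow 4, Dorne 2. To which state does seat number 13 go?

Priority for the next seat is population ÷ (current seats + 0.5).
Priorities: Arden 2518.000, Brisco 2672.667, Carrow 3232.222, Dorne 2806.400.
Highest priority: Carrow.

Carrow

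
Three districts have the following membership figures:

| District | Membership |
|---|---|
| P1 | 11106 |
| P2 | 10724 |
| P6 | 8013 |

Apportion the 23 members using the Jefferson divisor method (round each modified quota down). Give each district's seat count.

P1=9, P2=8, P6=6

Standard divisor 29843/23 ≈ 1297.522; standard quotas: P1 8.559, P2 8.265, P6 6.176.
Rounding down gives 8, 8, 6 = 22 seats, so the divisor must be adjusted.
With modified divisor 1200: modified quotas P1 9.255, P2 8.937, P6 6.678.
Rounding down: P1 9, P2 8, P6 6 (total 23).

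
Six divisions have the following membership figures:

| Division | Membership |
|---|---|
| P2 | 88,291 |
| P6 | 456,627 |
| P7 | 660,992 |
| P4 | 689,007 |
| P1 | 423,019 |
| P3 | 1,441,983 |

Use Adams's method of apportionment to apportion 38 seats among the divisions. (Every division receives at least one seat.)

Standard divisor 3759919/38 ≈ 98945.237; standard quotas: P2 0.892, P6 4.615, P7 6.680, P4 6.964, P1 4.275, P3 14.574.
Rounding up gives 1, 5, 7, 7, 5, 15 = 40 seats, so the divisor must be adjusted.
With modified divisor 108000: modified quotas P2 0.818, P6 4.228, P7 6.120, P4 6.380, P1 3.917, P3 13.352.
Rounding up: P2 1, P6 5, P7 7, P4 7, P1 4, P3 14 (total 38).

P2 1, P6 5, P7 7, P4 7, P1 4, P3 14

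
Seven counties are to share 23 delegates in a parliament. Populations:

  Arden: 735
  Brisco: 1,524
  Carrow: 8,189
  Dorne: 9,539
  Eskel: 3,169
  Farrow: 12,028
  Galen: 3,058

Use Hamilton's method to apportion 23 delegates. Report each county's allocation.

Arden: 0; Brisco: 1; Carrow: 5; Dorne: 6; Eskel: 2; Farrow: 7; Galen: 2

Total 38242; standard divisor 38242/23 ≈ 1662.696.
Standard quotas: Arden 0.4421, Brisco 0.9166, Carrow 4.9251, Dorne 5.7371, Eskel 1.9059, Farrow 7.2340, Galen 1.8392.
Lower quotas: Arden 0, Brisco 0, Carrow 4, Dorne 5, Eskel 1, Farrow 7, Galen 1 (sum 18, leaving 5 seats).
Remainders in descending order: Carrow 0.9251, Brisco 0.9166, Eskel 0.9059, Galen 0.8392, Dorne 0.7371, Arden 0.4421, Farrow 0.2340.
Largest remainders: Carrow, Brisco, Eskel, Galen, Dorne receive the extra seats.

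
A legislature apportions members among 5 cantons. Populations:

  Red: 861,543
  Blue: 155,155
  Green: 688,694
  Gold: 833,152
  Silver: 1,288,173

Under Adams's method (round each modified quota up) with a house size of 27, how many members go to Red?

6

Standard divisor 3826717/27 ≈ 141730.259; standard quotas: Red 6.079, Blue 1.095, Green 4.859, Gold 5.878, Silver 9.089.
Rounding up gives 7, 2, 5, 6, 10 = 30 seats, so the divisor must be adjusted.
With modified divisor 159262: modified quotas Red 5.410, Blue 0.974, Green 4.324, Gold 5.231, Silver 8.088.
Rounding up: Red 6, Blue 1, Green 5, Gold 6, Silver 9 (total 27).
Red receives 6.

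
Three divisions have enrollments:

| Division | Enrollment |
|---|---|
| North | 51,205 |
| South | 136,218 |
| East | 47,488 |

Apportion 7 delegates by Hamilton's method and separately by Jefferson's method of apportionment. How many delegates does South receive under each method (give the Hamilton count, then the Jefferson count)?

4 and 5

Hamilton: North 2, South 4, East 1.
Jefferson: North 1, South 5, East 1.
South gets 4 under Hamilton and 5 under Jefferson.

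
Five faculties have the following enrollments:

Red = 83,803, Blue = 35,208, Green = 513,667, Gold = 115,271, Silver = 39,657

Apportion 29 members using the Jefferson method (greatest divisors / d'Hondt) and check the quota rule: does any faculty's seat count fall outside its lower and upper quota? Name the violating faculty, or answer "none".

Green

Standard quotas: Red 3.086, Blue 1.296, Green 18.913, Gold 4.244, Silver 1.460.
Jefferson allocation: Red 3, Blue 1, Green 20, Gold 4, Silver 1.
Green has quota 18.913 (lower 18, upper 19) but receives 20 — outside the quota interval.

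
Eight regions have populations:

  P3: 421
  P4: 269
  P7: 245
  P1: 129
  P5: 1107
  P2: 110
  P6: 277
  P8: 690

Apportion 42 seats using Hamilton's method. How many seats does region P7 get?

Total 3248; standard divisor 3248/42 ≈ 77.333.
Standard quotas: P3 5.444, P4 3.478, P7 3.168, P1 1.668, P5 14.315, P2 1.422, P6 3.582, P8 8.922.
Lower quotas: P3 5, P4 3, P7 3, P1 1, P5 14, P2 1, P6 3, P8 8 (sum 38, leaving 4 seats).
Remainders in descending order: P8 0.922, P1 0.668, P6 0.582, P4 0.478, P3 0.444, P2 0.422, P5 0.315, P7 0.168.
Largest remainders: P8, P1, P6, P4 receive the extra seats.
P7 receives 3.

3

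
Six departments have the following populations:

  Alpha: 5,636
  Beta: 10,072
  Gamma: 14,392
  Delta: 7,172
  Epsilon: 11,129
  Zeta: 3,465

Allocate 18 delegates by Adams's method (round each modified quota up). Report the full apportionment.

Alpha=2, Beta=3, Gamma=5, Delta=3, Epsilon=4, Zeta=1

Standard divisor 51866/18 ≈ 2881.444; standard quotas: Alpha 1.956, Beta 3.495, Gamma 4.995, Delta 2.489, Epsilon 3.862, Zeta 1.203.
Rounding up gives 2, 4, 5, 3, 4, 2 = 20 seats, so the divisor must be adjusted.
With modified divisor 3549.7: modified quotas Alpha 1.588, Beta 2.837, Gamma 4.054, Delta 2.020, Epsilon 3.135, Zeta 0.976.
Rounding up: Alpha 2, Beta 3, Gamma 5, Delta 3, Epsilon 4, Zeta 1 (total 18).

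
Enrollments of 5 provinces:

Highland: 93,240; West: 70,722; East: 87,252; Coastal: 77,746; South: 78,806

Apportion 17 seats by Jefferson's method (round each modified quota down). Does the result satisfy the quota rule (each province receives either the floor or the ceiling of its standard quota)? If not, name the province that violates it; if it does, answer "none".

Standard quotas: Highland 3.887, West 2.948, East 3.638, Coastal 3.241, South 3.285.
Jefferson allocation: Highland 4, West 3, East 4, Coastal 3, South 3.
Every allocation lies between the lower and upper quota.

none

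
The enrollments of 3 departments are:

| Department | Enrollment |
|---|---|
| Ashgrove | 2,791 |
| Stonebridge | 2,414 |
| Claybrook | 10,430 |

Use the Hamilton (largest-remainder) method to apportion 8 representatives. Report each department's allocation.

Total 15635; standard divisor 15635/8 ≈ 1954.375.
Standard quotas: Ashgrove 1.4281, Stonebridge 1.2352, Claybrook 5.3367.
Lower quotas: Ashgrove 1, Stonebridge 1, Claybrook 5 (sum 7, leaving 1 seat).
Remainders in descending order: Ashgrove 0.4281, Claybrook 0.3367, Stonebridge 0.2352.
The surplus seat goes to Ashgrove.

Ashgrove 2, Stonebridge 1, Claybrook 5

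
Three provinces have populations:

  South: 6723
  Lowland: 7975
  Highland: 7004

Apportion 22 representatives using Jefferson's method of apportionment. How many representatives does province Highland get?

Standard divisor 21702/22 ≈ 986.455; standard quotas: South 6.815, Lowland 8.085, Highland 7.100.
Rounding down gives 6, 8, 7 = 21 seats, so the divisor must be adjusted.
With modified divisor 900: modified quotas South 7.470, Lowland 8.861, Highland 7.782.
Rounding down: South 7, Lowland 8, Highland 7 (total 22).
Highland receives 7.

7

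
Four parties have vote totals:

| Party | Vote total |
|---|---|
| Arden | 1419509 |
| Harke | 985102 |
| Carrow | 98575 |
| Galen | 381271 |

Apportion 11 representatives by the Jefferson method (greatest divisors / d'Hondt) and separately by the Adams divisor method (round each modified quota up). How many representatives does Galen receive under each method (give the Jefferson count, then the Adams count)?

Jefferson: Arden 6, Harke 4, Carrow 0, Galen 1.
Adams: Arden 5, Harke 3, Carrow 1, Galen 2.
Galen gets 1 under Jefferson and 2 under Adams.

1 and 2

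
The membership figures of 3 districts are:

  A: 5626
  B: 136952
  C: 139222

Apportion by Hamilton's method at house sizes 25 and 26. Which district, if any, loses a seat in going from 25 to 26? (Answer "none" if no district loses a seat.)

A

At 25 seats: A 1, B 12, C 12.
At 26 seats: A 0, B 13, C 13.
A drops from 1 to 0.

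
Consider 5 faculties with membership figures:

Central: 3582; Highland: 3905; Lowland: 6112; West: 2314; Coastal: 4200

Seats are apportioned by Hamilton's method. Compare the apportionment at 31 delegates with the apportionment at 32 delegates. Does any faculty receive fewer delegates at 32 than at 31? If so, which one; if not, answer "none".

West

At 31 seats: Central 6, Highland 6, Lowland 9, West 4, Coastal 6.
At 32 seats: Central 6, Highland 6, Lowland 10, West 3, Coastal 7.
West drops from 4 to 3.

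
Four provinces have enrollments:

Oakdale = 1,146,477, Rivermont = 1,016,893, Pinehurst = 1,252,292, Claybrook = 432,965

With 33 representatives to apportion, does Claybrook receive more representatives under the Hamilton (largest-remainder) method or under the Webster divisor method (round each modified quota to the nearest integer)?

Hamilton: Oakdale 10, Rivermont 9, Pinehurst 11, Claybrook 3.
Webster: Oakdale 10, Rivermont 9, Pinehurst 10, Claybrook 4.
Claybrook gets 3 under Hamilton and 4 under Webster.

Webster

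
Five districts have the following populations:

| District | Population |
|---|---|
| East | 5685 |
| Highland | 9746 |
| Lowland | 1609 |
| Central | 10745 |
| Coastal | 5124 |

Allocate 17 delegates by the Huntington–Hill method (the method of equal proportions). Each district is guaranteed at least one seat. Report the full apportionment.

With divisor 2027: modified quotas East 2.805, Highland 4.808, Lowland 0.794, Central 5.301, Coastal 2.528.
Geometric-mean thresholds: East √(2·3)=2.449, Highland √(4·5)=4.472, Lowland (min 1), Central √(5·6)=5.477, Coastal √(2·3)=2.449.
Each quota rounded against its threshold gives East 3, Highland 5, Lowland 1, Central 5, Coastal 3 (total 17).

East 3; Highland 5; Lowland 1; Central 5; Coastal 3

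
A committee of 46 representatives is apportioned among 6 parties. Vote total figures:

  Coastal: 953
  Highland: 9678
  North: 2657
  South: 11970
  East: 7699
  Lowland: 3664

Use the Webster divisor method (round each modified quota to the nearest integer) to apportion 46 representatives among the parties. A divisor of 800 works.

Coastal=1; Highland=12; North=3; South=15; East=10; Lowland=5

With modified divisor 800: modified quotas Coastal 1.191, Highland 12.098, North 3.321, South 14.963, East 9.624, Lowland 4.580.
Rounding to the nearest integer: Coastal 1, Highland 12, North 3, South 15, East 10, Lowland 5 (total 46).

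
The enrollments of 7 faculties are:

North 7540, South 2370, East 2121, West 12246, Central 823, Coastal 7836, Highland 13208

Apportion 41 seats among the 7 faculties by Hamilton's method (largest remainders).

North=6; South=2; East=2; West=11; Central=1; Coastal=7; Highland=12

Total 46144; standard divisor 46144/41 ≈ 1125.463.
Standard quotas: North 6.6995, South 2.1058, East 1.8846, West 10.8809, Central 0.7313, Coastal 6.9625, Highland 11.7356.
Lower quotas: North 6, South 2, East 1, West 10, Central 0, Coastal 6, Highland 11 (sum 36, leaving 5 seats).
Remainders in descending order: Coastal 0.9625, East 0.8846, West 0.8809, Highland 0.7356, Central 0.7313, North 0.6995, South 0.1058.
The surplus seats go to Coastal, East, West, Highland, Central.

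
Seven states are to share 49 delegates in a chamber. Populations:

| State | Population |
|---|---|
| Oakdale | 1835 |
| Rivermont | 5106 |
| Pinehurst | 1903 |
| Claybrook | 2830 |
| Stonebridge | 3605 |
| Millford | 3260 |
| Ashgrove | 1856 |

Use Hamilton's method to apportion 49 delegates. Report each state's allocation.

The standard divisor is 20395/49 ≈ 416.224.
Standard quotas: Oakdale 4.4087, Rivermont 12.2674, Pinehurst 4.5721, Claybrook 6.7992, Stonebridge 8.6612, Millford 7.8323, Ashgrove 4.4591.
Lower quotas: Oakdale 4, Rivermont 12, Pinehurst 4, Claybrook 6, Stonebridge 8, Millford 7, Ashgrove 4 (sum 45, leaving 4 seats).
Remainders in descending order: Millford 0.8323, Claybrook 0.7992, Stonebridge 0.6612, Pinehurst 0.5721, Ashgrove 0.4591, Oakdale 0.4087, Rivermont 0.2674.
The surplus seats go to Millford, Claybrook, Stonebridge, Pinehurst.

Oakdale 4, Rivermont 12, Pinehurst 5, Claybrook 7, Stonebridge 9, Millford 8, Ashgrove 4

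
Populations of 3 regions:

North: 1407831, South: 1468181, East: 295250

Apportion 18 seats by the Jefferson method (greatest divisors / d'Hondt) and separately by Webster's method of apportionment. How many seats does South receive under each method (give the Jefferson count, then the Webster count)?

Jefferson: North 8, South 9, East 1.
Webster: North 8, South 8, East 2.
South gets 9 under Jefferson and 8 under Webster.

9 and 8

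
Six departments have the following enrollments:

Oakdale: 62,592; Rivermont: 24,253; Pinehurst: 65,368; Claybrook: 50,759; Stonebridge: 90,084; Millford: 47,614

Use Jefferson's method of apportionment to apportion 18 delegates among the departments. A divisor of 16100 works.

Oakdale=3; Rivermont=1; Pinehurst=4; Claybrook=3; Stonebridge=5; Millford=2

With modified divisor 16100: modified quotas Oakdale 3.888, Rivermont 1.506, Pinehurst 4.060, Claybrook 3.153, Stonebridge 5.595, Millford 2.957.
Rounding down: Oakdale 3, Rivermont 1, Pinehurst 4, Claybrook 3, Stonebridge 5, Millford 2 (total 18).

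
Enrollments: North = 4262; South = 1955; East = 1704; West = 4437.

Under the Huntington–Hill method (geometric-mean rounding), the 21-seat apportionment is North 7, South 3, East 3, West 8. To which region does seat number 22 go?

North

Priority for the next seat is population ÷ (√(s·(s+1))).
Priorities: North 569.534, South 564.360, East 491.902, West 522.905.
Highest priority: North.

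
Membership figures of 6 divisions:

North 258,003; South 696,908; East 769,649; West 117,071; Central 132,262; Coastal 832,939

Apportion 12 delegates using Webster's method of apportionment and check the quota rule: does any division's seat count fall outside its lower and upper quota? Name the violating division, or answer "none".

Standard quotas: North 1.103, South 2.979, East 3.290, West 0.501, Central 0.565, Coastal 3.561.
Webster allocation: North 1, South 3, East 3, West 0, Central 1, Coastal 4.
Every allocation lies between the lower and upper quota.

none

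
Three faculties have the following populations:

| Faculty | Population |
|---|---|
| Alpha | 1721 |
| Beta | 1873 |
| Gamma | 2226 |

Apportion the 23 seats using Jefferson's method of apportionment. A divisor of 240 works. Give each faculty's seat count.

With modified divisor 240: modified quotas Alpha 7.171, Beta 7.804, Gamma 9.275.
Rounding down: Alpha 7, Beta 7, Gamma 9 (total 23).

Alpha=7; Beta=7; Gamma=9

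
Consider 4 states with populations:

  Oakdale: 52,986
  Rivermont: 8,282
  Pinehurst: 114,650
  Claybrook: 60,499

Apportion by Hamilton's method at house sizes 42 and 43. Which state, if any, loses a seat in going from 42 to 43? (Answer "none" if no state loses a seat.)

At 42 seats: Oakdale 9, Rivermont 2, Pinehurst 20, Claybrook 11.
At 43 seats: Oakdale 10, Rivermont 1, Pinehurst 21, Claybrook 11.
Rivermont drops from 2 to 1.

Rivermont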